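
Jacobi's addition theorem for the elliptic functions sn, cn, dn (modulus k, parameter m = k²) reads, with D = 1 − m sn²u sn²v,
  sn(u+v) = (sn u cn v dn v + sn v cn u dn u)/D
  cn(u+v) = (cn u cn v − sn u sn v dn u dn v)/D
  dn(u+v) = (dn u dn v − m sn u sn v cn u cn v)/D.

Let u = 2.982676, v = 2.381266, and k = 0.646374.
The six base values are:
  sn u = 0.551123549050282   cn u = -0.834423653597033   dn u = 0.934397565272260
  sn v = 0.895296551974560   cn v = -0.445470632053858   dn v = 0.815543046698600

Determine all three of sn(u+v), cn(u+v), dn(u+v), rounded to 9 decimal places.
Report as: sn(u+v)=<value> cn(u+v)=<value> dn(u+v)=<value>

sn(u+v)=-0.999988572 cn(u+v)=-0.004780797 dn(u+v)=0.763026999

m = k² = 0.417799347876
D = 1 − m·sn²u·sn²v = 0.8982816004002722
sn(u+v) = (sn u·cn v·dn v + sn v·cn u·dn u)/D = -0.8982713347724393/0.8982816004002722 = -0.9999885719268564
cn(u+v) = (cn u·cn v − sn u·sn v·dn u·dn v)/D = -0.0042945015793006/0.8982816004002722 = -0.004780796553538422
dn(u+v) = (dn u·dn v − m·sn u·sn v·cn u·cn v)/D = 0.6854131138983388/0.8982816004002722 = 0.7630269990979669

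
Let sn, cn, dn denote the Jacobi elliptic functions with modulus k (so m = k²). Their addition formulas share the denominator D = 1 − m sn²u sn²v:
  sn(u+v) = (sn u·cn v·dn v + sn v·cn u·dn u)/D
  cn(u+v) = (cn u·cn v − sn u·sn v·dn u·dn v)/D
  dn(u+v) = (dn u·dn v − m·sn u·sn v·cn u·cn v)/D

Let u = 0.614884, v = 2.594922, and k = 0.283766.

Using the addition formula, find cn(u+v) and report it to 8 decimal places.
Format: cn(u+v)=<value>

cn(u+v)=-0.99999813

sn u = 0.5745012750516224, cn u = 0.8185036865916122, dn u = 0.9866221154187141
sn v = 0.5729372815318429, cn v = -0.8195992139032967, dn v = 0.9866953452690227
m = k² = 0.080523142756
D = 1 − m·sn²u·sn²v = 0.9912759754968152
cn(u+v) = (cn u·cn v − sn u·sn v·dn u·dn v)/D = -0.9912741190703987/0.9912759754968152 = -0.9999981272355405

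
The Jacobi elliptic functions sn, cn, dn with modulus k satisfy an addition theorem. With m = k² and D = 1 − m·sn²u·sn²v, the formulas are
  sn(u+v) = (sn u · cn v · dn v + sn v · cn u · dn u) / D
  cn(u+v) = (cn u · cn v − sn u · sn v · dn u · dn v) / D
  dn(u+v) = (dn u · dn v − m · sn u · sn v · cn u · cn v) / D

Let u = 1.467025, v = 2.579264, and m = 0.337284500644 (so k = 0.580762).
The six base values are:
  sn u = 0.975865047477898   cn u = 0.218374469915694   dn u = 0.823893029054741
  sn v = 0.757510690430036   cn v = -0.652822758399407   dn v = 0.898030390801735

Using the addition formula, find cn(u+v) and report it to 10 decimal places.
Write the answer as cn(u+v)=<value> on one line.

m = k² = 0.337284500644
D = 1 − m·sn²u·sn²v = 0.8156880715452811
cn(u+v) = (cn u·cn v − sn u·sn v·dn u·dn v)/D = -0.6895007123835457/0.8156880715452811 = -0.8452994918478094

cn(u+v)=-0.8452994918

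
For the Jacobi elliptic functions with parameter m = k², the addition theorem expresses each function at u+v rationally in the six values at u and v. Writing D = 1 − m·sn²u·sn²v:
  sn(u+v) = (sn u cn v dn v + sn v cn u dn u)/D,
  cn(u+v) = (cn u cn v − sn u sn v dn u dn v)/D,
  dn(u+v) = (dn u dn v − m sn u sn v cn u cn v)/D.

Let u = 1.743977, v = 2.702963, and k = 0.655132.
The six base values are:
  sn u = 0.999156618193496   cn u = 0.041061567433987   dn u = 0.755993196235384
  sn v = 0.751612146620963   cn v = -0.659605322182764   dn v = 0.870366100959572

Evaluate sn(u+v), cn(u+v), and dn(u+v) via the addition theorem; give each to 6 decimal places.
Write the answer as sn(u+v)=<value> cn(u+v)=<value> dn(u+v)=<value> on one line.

sn(u+v)=-0.726018 cn(u+v)=-0.687676 dn(u+v)=0.879641

m = k² = 0.429197937424
D = 1 − m·sn²u·sn²v = 0.7579459547508636
sn(u+v) = (sn u·cn v·dn v + sn v·cn u·dn u)/D = -0.5502821846484682/0.7579459547508636 = -0.7260177077260682
cn(u+v) = (cn u·cn v − sn u·sn v·dn u·dn v)/D = -0.5212212462877039/0.7579459547508636 = -0.6876760051566329
dn(u+v) = (dn u·dn v − m·sn u·sn v·cn u·cn v)/D = 0.66672065792218/0.7579459547508636 = 0.8796414226411838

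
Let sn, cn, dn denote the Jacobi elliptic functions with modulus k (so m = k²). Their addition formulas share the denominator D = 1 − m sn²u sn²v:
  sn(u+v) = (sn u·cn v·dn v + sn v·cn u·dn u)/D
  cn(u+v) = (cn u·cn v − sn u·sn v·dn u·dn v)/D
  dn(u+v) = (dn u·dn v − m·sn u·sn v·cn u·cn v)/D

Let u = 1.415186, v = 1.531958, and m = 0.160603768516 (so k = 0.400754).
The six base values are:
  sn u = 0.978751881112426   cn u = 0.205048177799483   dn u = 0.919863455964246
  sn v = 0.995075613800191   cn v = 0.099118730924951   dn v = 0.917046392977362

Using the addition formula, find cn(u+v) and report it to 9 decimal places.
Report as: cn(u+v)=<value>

m = k² = 0.160603768516
D = 1 − m·sn²u·sn²v = 0.8476602924636849
cn(u+v) = (cn u·cn v − sn u·sn v·dn u·dn v)/D = -0.801243601879227/0.8476602924636849 = -0.9452414003615175

cn(u+v)=-0.945241400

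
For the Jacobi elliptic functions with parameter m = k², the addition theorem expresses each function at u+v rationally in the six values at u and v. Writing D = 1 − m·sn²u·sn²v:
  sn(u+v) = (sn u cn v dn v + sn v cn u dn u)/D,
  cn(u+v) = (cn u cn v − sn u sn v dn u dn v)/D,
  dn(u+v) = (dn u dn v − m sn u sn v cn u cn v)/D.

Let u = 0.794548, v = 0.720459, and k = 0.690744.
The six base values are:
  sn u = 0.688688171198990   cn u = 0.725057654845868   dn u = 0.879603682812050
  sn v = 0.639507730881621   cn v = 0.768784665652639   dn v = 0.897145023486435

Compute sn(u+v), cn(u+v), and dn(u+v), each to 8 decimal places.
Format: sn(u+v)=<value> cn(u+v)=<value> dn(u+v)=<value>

sn(u+v)=0.97289057 cn(u+v)=0.23126595 dn(u+v)=0.74053452

m = k² = 0.477127273536
D = 1 − m·sn²u·sn²v = 0.9074511370000362
sn(u+v) = (sn u·cn v·dn v + sn v·cn u·dn u)/D = 0.8828506534724049/0.9074511370000362 = 0.9728905695033248
cn(u+v) = (cn u·cn v − sn u·sn v·dn u·dn v)/D = 0.2098625495556705/0.9074511370000362 = 0.2312659503072088
dn(u+v) = (dn u·dn v − m·sn u·sn v·cn u·cn v)/D = 0.6719988906383018/0.9074511370000362 = 0.74053451832115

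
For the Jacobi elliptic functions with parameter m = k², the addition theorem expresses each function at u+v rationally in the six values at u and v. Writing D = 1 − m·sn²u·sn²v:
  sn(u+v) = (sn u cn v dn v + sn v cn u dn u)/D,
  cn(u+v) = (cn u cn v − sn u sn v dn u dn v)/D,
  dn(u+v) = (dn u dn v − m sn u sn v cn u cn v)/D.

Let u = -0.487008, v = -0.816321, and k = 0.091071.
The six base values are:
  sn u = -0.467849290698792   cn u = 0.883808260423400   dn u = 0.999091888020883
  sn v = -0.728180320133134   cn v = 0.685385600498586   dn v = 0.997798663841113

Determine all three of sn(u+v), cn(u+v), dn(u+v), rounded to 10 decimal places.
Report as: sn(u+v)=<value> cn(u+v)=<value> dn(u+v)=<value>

sn(u+v)=-0.9638664664 cn(u+v)=0.2663858761 dn(u+v)=0.9961398606

m = k² = 0.008293927041
D = 1 − m·sn²u·sn²v = 0.9990373907371722
sn(u+v) = (sn u·cn v·dn v + sn v·cn u·dn u)/D = -0.9629386395987527/0.9990373907371722 = -0.9638664663874264
cn(u+v) = (cn u·cn v − sn u·sn v·dn u·dn v)/D = 0.2661294505661497/0.9990373907371722 = 0.2663858760779488
dn(u+v) = (dn u·dn v − m·sn u·sn v·cn u·cn v)/D = 0.9951809671667881/0.9990373907371722 = 0.9961398606236965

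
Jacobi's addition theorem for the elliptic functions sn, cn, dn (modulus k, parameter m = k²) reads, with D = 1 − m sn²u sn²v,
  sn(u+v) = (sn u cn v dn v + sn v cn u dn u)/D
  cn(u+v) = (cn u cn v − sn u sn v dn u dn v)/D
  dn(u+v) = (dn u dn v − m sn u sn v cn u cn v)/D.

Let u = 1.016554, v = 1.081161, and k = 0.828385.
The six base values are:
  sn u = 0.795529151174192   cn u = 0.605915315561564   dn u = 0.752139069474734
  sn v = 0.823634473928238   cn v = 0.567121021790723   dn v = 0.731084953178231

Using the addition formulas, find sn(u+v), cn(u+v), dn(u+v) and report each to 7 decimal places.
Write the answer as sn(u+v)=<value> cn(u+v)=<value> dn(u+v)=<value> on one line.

m = k² = 0.686221708225
D = 1 − m·sn²u·sn²v = 0.7053912226837988
sn(u+v) = (sn u·cn v·dn v + sn v·cn u·dn u)/D = 0.7051943067192188/0.7053912226837988 = 0.9997208414873228
cn(u+v) = (cn u·cn v − sn u·sn v·dn u·dn v)/D = -0.01666633763443392/0.7053912226837988 = -0.02362708394786029
dn(u+v) = (dn u·dn v − m·sn u·sn v·cn u·cn v)/D = 0.3953724835408522/0.7053912226837988 = 0.560500996931292

sn(u+v)=0.9997208 cn(u+v)=-0.0236271 dn(u+v)=0.5605010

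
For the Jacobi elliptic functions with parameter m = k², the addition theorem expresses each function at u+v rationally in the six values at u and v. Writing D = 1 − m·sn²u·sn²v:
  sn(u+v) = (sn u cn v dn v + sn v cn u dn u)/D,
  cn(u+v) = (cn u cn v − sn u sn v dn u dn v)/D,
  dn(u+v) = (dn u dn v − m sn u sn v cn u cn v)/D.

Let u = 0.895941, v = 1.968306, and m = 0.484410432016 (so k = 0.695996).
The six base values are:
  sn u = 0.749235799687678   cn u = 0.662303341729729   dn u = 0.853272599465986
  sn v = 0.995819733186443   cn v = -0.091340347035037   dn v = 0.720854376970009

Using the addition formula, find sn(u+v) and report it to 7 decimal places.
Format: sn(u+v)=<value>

m = k² = 0.484410432016
D = 1 − m·sn²u·sn²v = 0.7303428225838674
sn(u+v) = (sn u·cn v·dn v + sn v·cn u·dn u)/D = 0.5134309201141064/0.7303428225838674 = 0.7029998847632238

sn(u+v)=0.7029999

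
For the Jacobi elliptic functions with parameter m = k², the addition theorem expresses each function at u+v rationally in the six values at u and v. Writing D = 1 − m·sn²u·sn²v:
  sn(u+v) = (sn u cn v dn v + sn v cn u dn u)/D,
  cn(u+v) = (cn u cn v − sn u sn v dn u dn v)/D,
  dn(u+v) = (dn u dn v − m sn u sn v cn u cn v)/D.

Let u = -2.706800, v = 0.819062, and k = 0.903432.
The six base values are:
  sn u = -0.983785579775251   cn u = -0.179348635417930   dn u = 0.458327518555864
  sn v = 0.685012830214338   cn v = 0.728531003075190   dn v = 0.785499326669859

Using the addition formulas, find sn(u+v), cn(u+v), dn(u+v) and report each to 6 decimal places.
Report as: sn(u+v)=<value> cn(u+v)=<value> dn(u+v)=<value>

sn(u+v)=-0.984049 cn(u+v)=0.177897 dn(u+v)=0.457866

m = k² = 0.816189378624
D = 1 − m·sn²u·sn²v = 0.6293284488722135
sn(u+v) = (sn u·cn v·dn v + sn v·cn u·dn u)/D = -0.619290077269347/0.6293284488722135 = -0.9840490738646
cn(u+v) = (cn u·cn v − sn u·sn v·dn u·dn v)/D = 0.1119557803582848/0.6293284488722135 = 0.1778972181520077
dn(u+v) = (dn u·dn v − m·sn u·sn v·cn u·cn v)/D = 0.2881478491884049/0.6293284488722135 = 0.457865602142696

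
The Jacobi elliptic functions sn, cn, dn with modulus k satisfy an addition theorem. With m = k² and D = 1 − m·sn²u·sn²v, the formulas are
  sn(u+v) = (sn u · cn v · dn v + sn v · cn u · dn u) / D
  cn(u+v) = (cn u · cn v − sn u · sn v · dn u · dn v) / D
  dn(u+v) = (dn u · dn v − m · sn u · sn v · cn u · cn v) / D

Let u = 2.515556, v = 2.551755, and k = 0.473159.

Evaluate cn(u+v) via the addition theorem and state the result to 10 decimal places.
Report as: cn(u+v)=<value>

sn u = 0.7241326996962359, cn u = -0.6896606652772369, dn u = 0.9394704619342058
sn v = 0.7002122784182141, cn v = -0.7139347065049951, dn v = 0.943521345800554
m = k² = 0.223879439281
D = 1 − m·sn²u·sn²v = 0.9424414329753777
cn(u+v) = (cn u·cn v − sn u·sn v·dn u·dn v)/D = 0.04292128091644751/0.9424414329753777 = 0.04554265062492097

cn(u+v)=0.0455426506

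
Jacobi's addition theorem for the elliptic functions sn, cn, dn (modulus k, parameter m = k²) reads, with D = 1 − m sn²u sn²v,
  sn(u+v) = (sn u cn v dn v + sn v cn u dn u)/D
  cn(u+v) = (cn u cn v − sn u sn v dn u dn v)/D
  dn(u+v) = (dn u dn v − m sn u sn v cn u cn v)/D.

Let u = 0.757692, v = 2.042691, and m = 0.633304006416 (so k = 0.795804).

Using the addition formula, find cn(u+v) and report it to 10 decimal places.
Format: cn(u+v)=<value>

sn u = 0.65726801357612, cn u = 0.7536569234935093, dn u = 0.8522980012140784
sn v = 0.9994366234639833, cn v = -0.03356241467642102, dn v = 0.6061430275210834
m = k² = 0.633304006416
D = 1 − m·sn²u·sn²v = 0.7267200622899709
cn(u+v) = (cn u·cn v − sn u·sn v·dn u·dn v)/D = -0.3646574294889822/0.7267200622899709 = -0.5017852793824193

cn(u+v)=-0.5017852794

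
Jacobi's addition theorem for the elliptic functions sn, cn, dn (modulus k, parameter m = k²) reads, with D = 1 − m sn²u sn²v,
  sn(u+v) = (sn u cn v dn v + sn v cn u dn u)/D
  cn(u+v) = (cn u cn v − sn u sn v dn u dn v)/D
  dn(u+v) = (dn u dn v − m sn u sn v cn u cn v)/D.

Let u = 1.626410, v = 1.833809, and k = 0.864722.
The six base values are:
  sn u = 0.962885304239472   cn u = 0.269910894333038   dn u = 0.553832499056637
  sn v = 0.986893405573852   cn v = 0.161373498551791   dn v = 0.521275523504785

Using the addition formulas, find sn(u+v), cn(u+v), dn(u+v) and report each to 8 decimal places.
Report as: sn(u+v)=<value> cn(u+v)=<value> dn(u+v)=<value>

m = k² = 0.747744137284
D = 1 − m·sn²u·sn²v = 0.3247841511927073
sn(u+v) = (sn u·cn v·dn v + sn v·cn u·dn u)/D = 0.2285241449822881/0.3247841511927073 = 0.703618523696668
cn(u+v) = (cn u·cn v − sn u·sn v·dn u·dn v)/D = -0.2307844449396049/0.3247841511927073 = -0.7105779148769834
dn(u+v) = (dn u·dn v − m·sn u·sn v·cn u·cn v)/D = 0.2577500529529147/0.3247841511927073 = 0.7936041583506375

sn(u+v)=0.70361852 cn(u+v)=-0.71057791 dn(u+v)=0.79360416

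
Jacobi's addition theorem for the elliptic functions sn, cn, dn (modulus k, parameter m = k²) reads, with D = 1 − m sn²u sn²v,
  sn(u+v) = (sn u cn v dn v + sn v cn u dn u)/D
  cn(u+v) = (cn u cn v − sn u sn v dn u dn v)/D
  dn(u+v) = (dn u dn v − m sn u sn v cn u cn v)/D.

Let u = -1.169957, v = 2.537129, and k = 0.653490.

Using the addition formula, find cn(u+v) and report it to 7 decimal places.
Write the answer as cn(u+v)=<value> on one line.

cn(u+v)=0.3234433

sn u = -0.8836389539408419, cn u = 0.4681689856006426, dn u = 0.8164266031364472
sn v = 0.8358474567251338, cn v = -0.5489617737931537, dn v = 0.837643089977445
m = k² = 0.4270491801
D = 1 − m·sn²u·sn²v = 0.7670398438056395
cn(u+v) = (cn u·cn v − sn u·sn v·dn u·dn v)/D = 0.2480938996564992/0.7670398438056395 = 0.3234433017528668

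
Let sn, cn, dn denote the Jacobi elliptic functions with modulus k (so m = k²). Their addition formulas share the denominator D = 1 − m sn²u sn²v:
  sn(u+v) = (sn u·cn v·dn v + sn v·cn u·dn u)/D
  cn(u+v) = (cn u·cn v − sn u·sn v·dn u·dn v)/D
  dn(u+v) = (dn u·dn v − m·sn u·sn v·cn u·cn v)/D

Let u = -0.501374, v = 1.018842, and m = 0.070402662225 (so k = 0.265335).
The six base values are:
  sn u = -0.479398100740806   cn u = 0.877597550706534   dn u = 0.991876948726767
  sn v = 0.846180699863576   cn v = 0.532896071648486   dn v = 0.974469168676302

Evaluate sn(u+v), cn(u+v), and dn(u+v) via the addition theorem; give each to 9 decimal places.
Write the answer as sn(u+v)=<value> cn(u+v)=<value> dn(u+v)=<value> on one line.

m = k² = 0.070402662225
D = 1 − m·sn²u·sn²v = 0.9884146827419571
sn(u+v) = (sn u·cn v·dn v + sn v·cn u·dn u)/D = 0.4876268627673567/0.9884146827419571 = 0.4933423908825727
cn(u+v) = (cn u·cn v − sn u·sn v·dn u·dn v)/D = 0.8597578890406003/0.9884146827419571 = 0.8698352058627351
dn(u+v) = (dn u·dn v − m·sn u·sn v·cn u·cn v)/D = 0.9799098137291801/0.9884146827419571 = 0.9913954444816789

sn(u+v)=0.493342391 cn(u+v)=0.869835206 dn(u+v)=0.991395444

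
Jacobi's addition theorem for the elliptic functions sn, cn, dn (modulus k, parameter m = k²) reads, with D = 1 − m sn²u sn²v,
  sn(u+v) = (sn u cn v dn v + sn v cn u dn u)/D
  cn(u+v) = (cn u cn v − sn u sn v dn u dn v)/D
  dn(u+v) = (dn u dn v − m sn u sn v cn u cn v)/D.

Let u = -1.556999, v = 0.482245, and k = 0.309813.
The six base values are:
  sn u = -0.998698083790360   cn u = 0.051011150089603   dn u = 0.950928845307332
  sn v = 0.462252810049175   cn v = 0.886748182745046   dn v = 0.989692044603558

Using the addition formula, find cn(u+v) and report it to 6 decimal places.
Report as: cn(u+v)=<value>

m = k² = 0.095984094969
D = 1 − m·sn²u·sn²v = 0.979543712097403
cn(u+v) = (cn u·cn v − sn u·sn v·dn u·dn v)/D = 0.4797061287906456/0.979543712097403 = 0.4897240652624852

cn(u+v)=0.489724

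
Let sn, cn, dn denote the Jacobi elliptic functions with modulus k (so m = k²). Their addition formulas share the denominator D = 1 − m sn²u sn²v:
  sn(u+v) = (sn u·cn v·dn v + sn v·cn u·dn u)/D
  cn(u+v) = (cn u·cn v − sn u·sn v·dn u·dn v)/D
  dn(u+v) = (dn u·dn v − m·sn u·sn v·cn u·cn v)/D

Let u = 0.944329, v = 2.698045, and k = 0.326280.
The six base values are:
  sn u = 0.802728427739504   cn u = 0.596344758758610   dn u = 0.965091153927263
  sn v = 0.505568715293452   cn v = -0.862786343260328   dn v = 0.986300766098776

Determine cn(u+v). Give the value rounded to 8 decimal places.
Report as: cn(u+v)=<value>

cn(u+v)=-0.91689652

m = k² = 0.1064586384
D = 1 − m·sn²u·sn²v = 0.9824660978894781
cn(u+v) = (cn u·cn v − sn u·sn v·dn u·dn v)/D = -0.9008197435993571/0.9824660978894781 = -0.9168965173805867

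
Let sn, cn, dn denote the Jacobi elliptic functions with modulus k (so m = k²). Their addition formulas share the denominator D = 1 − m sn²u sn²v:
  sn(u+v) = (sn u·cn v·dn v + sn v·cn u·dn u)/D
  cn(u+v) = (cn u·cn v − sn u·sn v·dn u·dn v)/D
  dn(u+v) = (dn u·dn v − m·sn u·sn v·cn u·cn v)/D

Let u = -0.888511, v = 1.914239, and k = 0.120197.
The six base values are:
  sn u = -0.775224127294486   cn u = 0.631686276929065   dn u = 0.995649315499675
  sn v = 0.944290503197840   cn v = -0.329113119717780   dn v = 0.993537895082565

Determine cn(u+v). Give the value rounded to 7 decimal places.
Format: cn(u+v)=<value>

cn(u+v)=0.5202737

m = k² = 0.014447318809
D = 1 − m·sn²u·sn²v = 0.9922580018712448
cn(u+v) = (cn u·cn v − sn u·sn v·dn u·dn v)/D = 0.5162457613156608/0.9922580018712448 = 0.5202737194783023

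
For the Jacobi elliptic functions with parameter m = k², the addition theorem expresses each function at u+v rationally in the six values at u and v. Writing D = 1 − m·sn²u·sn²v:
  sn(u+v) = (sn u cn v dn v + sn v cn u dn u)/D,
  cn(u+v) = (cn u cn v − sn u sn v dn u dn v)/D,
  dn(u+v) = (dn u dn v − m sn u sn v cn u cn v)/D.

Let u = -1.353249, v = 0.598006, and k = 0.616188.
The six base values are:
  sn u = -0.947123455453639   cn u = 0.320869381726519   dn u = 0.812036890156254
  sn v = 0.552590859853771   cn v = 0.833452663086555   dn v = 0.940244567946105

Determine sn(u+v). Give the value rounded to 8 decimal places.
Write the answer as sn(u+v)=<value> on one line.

m = k² = 0.379687651344
D = 1 − m·sn²u·sn²v = 0.8959967163931748
sn(u+v) = (sn u·cn v·dn v + sn v·cn u·dn u)/D = -0.5982308250548193/0.8959967163931748 = -0.6676707783740449

sn(u+v)=-0.66767078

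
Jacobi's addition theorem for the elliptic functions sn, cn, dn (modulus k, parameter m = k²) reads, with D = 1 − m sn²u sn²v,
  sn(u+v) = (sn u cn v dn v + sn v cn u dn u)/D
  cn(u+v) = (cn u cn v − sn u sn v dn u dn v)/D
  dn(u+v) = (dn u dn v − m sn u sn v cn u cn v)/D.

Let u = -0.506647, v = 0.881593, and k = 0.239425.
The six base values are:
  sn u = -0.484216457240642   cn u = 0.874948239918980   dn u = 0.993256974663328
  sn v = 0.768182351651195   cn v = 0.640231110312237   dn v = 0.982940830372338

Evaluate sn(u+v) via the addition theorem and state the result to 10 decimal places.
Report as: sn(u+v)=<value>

sn(u+v)=0.3657667781

m = k² = 0.057324330625
D = 1 − m·sn²u·sn²v = 0.9920686569473853
sn(u+v) = (sn u·cn v·dn v + sn v·cn u·dn u)/D = 0.3628657563293997/0.9920686569473853 = 0.3657667781239504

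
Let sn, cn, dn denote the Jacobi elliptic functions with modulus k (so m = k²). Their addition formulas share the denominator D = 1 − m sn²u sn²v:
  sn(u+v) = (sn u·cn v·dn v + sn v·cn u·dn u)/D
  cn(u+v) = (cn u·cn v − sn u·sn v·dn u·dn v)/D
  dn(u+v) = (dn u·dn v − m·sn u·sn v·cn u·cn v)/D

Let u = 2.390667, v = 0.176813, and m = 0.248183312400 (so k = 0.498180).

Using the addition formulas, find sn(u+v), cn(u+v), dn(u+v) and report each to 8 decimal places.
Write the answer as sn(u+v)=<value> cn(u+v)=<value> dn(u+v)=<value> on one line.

sn(u+v)=0.70567278 cn(u+v)=-0.70853789 dn(u+v)=0.93616833

sn u = 0.8116526560862128, cn u = -0.5841403648680649, dn u = 0.9146047173430628
sn v = 0.1756695613826726, cn v = 0.9844491887363306, dn v = 0.9961631964228803
m = k² = 0.2481833124
D = 1 − m·sn²u·sn²v = 0.9949544787585383
sn(u+v) = (sn u·cn v·dn v + sn v·cn u·dn u)/D = 0.7021122880526256/0.9949544787585383 = 0.7056727750285534
cn(u+v) = (cn u·cn v − sn u·sn v·dn u·dn v)/D = -0.70496294212333/0.9949544787585383 = -0.7085378850728454
dn(u+v) = (dn u·dn v − m·sn u·sn v·cn u·cn v)/D = 0.9314448753883371/0.9949544787585383 = 0.9361683325960342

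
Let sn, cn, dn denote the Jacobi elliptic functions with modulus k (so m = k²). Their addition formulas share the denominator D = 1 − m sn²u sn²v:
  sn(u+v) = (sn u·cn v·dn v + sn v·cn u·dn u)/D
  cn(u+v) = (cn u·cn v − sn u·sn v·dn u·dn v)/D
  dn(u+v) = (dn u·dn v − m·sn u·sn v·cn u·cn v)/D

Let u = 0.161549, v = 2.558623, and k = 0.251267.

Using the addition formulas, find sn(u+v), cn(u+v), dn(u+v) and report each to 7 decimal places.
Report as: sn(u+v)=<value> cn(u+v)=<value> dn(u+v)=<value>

sn(u+v)=0.4544777 cn(u+v)=-0.8907581 dn(u+v)=0.9934583

sn u = 0.160803674734715, cn u = 0.9869864123643304, dn u = 0.9991833984297356
sn v = 0.5906964032611953, cn v = -0.8068938958588591, dn v = 0.9889240403528447
m = k² = 0.063135105289
D = 1 − m·sn²u·sn²v = 0.9994303717751358
sn(u+v) = (sn u·cn v·dn v + sn v·cn u·dn u)/D = 0.4542188563645859/0.9994303717751358 = 0.4544777397126987
cn(u+v) = (cn u·cn v − sn u·sn v·dn u·dn v)/D = -0.8902506942145195/0.9994303717751358 = -0.8907580951670529
dn(u+v) = (dn u·dn v − m·sn u·sn v·cn u·cn v)/D = 0.9928924228399421/0.9994303717751358 = 0.9934583247419414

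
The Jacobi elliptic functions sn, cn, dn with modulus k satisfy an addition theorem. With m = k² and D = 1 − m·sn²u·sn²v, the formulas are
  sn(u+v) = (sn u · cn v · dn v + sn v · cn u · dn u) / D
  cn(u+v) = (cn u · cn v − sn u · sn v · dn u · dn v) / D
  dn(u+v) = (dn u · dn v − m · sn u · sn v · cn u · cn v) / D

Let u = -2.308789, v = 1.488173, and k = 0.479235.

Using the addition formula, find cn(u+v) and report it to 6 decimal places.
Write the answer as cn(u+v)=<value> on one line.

sn u = -0.8448945732444601, cn u = -0.5349328556950504, dn u = 0.9143596226024633
sn v = 0.9865652047210855, cn v = 0.1633679798297168, dn v = 0.8811716052119947
m = k² = 0.229666185225
D = 1 − m·sn²u·sn²v = 0.8404291029407673
cn(u+v) = (cn u·cn v − sn u·sn v·dn u·dn v)/D = 0.5842016171845008/0.8404291029407673 = 0.6951230212522457

cn(u+v)=0.695123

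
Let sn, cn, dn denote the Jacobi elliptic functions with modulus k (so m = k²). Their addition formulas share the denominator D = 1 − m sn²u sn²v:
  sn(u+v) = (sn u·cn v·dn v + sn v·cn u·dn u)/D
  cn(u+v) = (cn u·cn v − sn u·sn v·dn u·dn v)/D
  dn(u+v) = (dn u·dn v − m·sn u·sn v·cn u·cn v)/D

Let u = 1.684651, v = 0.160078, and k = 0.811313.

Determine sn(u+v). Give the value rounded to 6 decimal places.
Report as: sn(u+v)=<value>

sn u = 0.9806095103173364, cn u = 0.1959719068519609, dn u = 0.6058469152861343
sn v = 0.1589535748068953, cn v = 0.9872860583721968, dn v = 0.9916496529846074
m = k² = 0.658228783969
D = 1 − m·sn²u·sn²v = 0.9840077463085696
sn(u+v) = (sn u·cn v·dn v + sn v·cn u·dn u)/D = 0.9789301708119379/0.9840077463085696 = 0.9948399029218217

sn(u+v)=0.994840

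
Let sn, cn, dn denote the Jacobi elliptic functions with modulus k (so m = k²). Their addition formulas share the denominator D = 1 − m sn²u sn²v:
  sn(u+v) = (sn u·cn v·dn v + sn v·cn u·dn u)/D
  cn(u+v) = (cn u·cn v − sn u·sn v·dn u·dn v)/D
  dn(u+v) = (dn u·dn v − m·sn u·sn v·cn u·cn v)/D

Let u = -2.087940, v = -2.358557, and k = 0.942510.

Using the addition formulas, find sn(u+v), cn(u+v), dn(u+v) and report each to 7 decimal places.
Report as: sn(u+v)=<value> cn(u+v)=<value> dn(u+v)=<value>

sn(u+v)=-0.5444666 cn(u+v)=-0.8387825 dn(u+v)=0.8582898

sn u = -0.9886724468000453, cn u = 0.1500892832230591, dn u = 0.3628856782678899
sn v = -0.998417012805015, cn v = 0.05624472012118606, dn v = 0.3383564517026394
m = k² = 0.8883251001
D = 1 − m·sn²u·sn²v = 0.1344328994660914
sn(u+v) = (sn u·cn v·dn v + sn v·cn u·dn u)/D = -0.0731942254840847/0.1344328994660914 = -0.5444666132678838
cn(u+v) = (cn u·cn v − sn u·sn v·dn u·dn v)/D = -0.1127599654782016/0.1344328994660914 = -0.8387825147418136
dn(u+v) = (dn u·dn v − m·sn u·sn v·cn u·cn v)/D = 0.1153823917470197/0.1344328994660914 = 0.8582898398031137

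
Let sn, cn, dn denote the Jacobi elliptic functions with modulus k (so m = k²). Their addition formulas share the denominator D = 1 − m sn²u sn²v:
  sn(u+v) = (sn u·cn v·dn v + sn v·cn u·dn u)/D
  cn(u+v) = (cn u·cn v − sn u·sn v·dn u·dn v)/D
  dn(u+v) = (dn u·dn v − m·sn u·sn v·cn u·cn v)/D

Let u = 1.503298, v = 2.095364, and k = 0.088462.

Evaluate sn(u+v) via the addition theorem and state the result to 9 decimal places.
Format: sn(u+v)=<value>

sn(u+v)=-0.435668835

sn u = 0.9975293588184552, cn u = 0.07025082416058637, dn u = 0.9960989383185388
sn v = 0.8680123430188077, cn v = -0.4965426188828102, dn v = 0.9970475884507181
m = k² = 0.007825525444
D = 1 − m·sn²u·sn²v = 0.9941329919715495
sn(u+v) = (sn u·cn v·dn v + sn v·cn u·dn u)/D = -0.4331127627658032/0.9941329919715495 = -0.4356688353203735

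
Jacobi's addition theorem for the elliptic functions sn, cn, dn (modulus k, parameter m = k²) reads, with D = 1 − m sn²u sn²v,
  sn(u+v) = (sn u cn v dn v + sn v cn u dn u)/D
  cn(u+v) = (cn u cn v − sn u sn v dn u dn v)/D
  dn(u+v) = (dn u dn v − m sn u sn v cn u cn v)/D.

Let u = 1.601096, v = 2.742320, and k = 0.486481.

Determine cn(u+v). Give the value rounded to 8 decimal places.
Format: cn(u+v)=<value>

cn(u+v)=-0.57744194

sn u = 0.9977073828784669, cn u = 0.06767553582942902, dn u = 0.8743112440681767
sn v = 0.5699118395840213, cn v = -0.8217058446317373, dn v = 0.9607974431861481
m = k² = 0.236663763361
D = 1 − m·sn²u·sn²v = 0.9234837818445571
cn(u+v) = (cn u·cn v − sn u·sn v·dn u·dn v)/D = -0.5332582675339249/0.9234837818445571 = -0.5774419410688516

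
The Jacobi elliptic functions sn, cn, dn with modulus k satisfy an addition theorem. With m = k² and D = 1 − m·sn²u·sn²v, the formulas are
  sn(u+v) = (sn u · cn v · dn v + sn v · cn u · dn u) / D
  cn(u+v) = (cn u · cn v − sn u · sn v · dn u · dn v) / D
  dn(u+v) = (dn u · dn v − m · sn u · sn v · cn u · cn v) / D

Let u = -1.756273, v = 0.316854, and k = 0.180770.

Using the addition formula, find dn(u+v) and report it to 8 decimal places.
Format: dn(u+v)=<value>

sn u = -0.9856540841438573, cn u = -0.168778038886977, dn u = 0.9839985099437841
sn v = 0.3114173802951406, cn v = 0.9502732318918132, dn v = 0.9984141835934943
m = k² = 0.0326777929
D = 1 − m·sn²u·sn²v = 0.9969211575796909
dn(u+v) = (dn u·dn v − m·sn u·sn v·cn u·cn v)/D = 0.9808293339239311/0.9969211575796909 = 0.9838584791451039

dn(u+v)=0.98385848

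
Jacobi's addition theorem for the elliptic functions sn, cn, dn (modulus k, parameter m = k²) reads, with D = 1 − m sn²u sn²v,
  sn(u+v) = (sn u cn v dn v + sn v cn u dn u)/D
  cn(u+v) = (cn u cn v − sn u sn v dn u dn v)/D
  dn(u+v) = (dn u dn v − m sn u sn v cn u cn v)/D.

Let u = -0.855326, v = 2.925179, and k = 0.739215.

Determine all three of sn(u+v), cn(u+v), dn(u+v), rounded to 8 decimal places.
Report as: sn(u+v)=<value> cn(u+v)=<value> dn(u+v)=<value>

sn(u+v)=0.99308030 cn(u+v)=-0.11743728 dn(u+v)=0.67904153

sn u = -0.7219139180484753, cn u = 0.6919828718457555, dn u = 0.8457056862149096
sn v = 0.7280798348676981, cn v = -0.6854923442745554, dn v = 0.8428123451441801
m = k² = 0.546438816225
D = 1 − m·sn²u·sn²v = 0.8490370488502361
sn(u+v) = (sn u·cn v·dn v + sn v·cn u·dn u)/D = 0.8431619679911388/0.8490370488502361 = 0.9930803009514682
cn(u+v) = (cn u·cn v − sn u·sn v·dn u·dn v)/D = -0.0997086057149927/0.8490370488502361 = -0.1174372848040234
dn(u+v) = (dn u·dn v − m·sn u·sn v·cn u·cn v)/D = 0.5765314191235738/0.8490370488502361 = 0.6790415328804688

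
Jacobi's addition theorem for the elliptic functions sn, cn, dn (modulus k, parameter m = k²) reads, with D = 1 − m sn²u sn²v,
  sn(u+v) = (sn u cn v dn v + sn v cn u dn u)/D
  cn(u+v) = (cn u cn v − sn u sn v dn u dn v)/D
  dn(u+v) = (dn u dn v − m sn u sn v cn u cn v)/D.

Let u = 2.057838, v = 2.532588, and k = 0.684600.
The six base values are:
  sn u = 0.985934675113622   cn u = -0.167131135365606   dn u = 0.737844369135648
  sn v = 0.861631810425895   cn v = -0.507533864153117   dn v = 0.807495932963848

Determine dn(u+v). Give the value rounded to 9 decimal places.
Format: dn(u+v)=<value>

m = k² = 0.46867716
D = 1 − m·sn²u·sn²v = 0.6617689141120573
dn(u+v) = (dn u·dn v − m·sn u·sn v·cn u·cn v)/D = 0.5620336069447326/0.6617689141120573 = 0.8492898275508352

dn(u+v)=0.849289828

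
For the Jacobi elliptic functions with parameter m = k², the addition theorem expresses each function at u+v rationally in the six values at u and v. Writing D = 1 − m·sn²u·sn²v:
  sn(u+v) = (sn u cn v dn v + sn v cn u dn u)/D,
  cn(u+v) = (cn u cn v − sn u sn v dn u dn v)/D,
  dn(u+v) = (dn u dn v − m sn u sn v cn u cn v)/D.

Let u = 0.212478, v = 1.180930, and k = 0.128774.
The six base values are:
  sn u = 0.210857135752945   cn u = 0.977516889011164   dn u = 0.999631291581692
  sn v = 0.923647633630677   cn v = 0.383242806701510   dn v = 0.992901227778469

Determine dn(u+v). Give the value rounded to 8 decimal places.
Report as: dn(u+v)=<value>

dn(u+v)=0.99194917

m = k² = 0.016582743076
D = 1 − m·sn²u·sn²v = 0.9993710072761509
dn(u+v) = (dn u·dn v − m·sn u·sn v·cn u·cn v)/D = 0.9913252372893403/0.9993710072761509 = 0.9919491660972437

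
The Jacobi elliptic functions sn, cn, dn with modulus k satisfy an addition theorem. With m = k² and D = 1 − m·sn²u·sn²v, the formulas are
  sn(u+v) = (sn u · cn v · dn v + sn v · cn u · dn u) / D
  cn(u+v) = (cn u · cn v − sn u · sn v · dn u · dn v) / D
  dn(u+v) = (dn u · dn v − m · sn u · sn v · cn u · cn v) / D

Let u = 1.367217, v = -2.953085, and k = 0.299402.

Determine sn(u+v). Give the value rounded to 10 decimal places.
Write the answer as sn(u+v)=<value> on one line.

sn(u+v)=-0.9997792138

sn u = 0.9737048217901093, cn u = 0.2278133446984428, dn u = 0.9565619386243629
sn v = -0.2594303206164191, cn v = -0.965761828167205, dn v = 0.9969788144322665
m = k² = 0.089641557604
D = 1 − m·sn²u·sn²v = 0.9942798752524523
sn(u+v) = (sn u·cn v·dn v + sn v·cn u·dn u)/D = -0.9940603519923944/0.9942798752524523 = -0.9997792138154238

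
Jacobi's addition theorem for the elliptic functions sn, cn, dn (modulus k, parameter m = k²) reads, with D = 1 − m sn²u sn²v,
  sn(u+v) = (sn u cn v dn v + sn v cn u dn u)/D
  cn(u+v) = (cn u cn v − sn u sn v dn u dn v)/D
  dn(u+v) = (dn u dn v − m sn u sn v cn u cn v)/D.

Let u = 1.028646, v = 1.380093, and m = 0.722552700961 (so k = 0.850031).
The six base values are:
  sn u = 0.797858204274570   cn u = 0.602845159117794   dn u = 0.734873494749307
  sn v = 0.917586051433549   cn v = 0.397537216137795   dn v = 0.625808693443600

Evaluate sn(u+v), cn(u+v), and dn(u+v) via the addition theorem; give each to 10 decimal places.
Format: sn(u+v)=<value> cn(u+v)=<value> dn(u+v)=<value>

sn(u+v)=0.9873809022 cn(u+v)=-0.1583633607 dn(u+v)=0.5436618112

m = k² = 0.722552700961
D = 1 − m·sn²u·sn²v = 0.6127293670451308
sn(u+v) = (sn u·cn v·dn v + sn v·cn u·dn u)/D = 0.6049972752216829/0.6127293670451308 = 0.9873809021742574
cn(u+v) = (cn u·cn v − sn u·sn v·dn u·dn v)/D = -0.0970338817829412/0.6127293670451308 = -0.1583633607295244
dn(u+v) = (dn u·dn v − m·sn u·sn v·cn u·cn v)/D = 0.3331175574898302/0.6127293670451308 = 0.5436618112434855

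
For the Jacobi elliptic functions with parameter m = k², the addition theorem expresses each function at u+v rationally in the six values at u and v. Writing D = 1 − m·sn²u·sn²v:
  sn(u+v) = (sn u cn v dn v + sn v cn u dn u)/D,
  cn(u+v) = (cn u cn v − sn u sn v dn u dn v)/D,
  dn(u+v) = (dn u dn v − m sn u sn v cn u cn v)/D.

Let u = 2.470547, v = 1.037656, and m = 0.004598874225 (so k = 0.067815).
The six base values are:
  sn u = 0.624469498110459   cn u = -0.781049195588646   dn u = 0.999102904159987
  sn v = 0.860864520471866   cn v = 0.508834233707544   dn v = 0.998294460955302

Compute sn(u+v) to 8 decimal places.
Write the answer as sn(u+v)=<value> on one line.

sn(u+v)=-0.35503670

m = k² = 0.004598874225
D = 1 − m·sn²u·sn²v = 0.9986709429872075
sn(u+v) = (sn u·cn v·dn v + sn v·cn u·dn u)/D = -0.3545648331044935/0.9986709429872075 = -0.355036697116595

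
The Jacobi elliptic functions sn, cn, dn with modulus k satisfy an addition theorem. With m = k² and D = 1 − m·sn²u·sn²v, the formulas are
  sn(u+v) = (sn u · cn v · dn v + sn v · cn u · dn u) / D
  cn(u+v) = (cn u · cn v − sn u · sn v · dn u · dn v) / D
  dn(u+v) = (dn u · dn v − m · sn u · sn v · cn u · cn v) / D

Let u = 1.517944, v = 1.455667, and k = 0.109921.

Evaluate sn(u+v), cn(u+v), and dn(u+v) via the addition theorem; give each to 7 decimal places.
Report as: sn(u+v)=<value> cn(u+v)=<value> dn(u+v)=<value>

sn u = 0.9983599006221065, cn u = 0.05724953126286435, dn u = 0.9939602480346949
sn v = 0.9929060463653754, cn v = 0.1189015689176513, dn v = 0.9940262536228309
m = k² = 0.012082626241
D = 1 − m·sn²u·sn²v = 0.988127233944418
sn(u+v) = (sn u·cn v·dn v + sn v·cn u·dn u)/D = 0.1744975213254172/0.988127233944418 = 0.1765941827439124
cn(u+v) = (cn u·cn v − sn u·sn v·dn u·dn v)/D = -0.9725975763459068/0.988127233944418 = -0.9842837470064258
dn(u+v) = (dn u·dn v − m·sn u·sn v·cn u·cn v)/D = 0.987941051847246/0.988127233944418 = 0.9998115808462957

sn(u+v)=0.1765942 cn(u+v)=-0.9842837 dn(u+v)=0.9998116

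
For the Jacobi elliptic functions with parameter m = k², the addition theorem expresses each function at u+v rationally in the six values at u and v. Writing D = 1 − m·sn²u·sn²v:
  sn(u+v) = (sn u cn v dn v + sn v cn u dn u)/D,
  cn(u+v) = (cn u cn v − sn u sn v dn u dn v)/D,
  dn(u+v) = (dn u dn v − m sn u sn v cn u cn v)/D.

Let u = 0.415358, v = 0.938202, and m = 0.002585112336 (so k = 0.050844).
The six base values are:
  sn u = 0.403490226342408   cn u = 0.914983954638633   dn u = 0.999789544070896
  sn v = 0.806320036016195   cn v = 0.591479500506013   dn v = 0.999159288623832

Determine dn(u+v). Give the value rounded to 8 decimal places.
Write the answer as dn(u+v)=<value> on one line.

m = k² = 0.002585112336
D = 1 − m·sn²u·sn²v = 0.9997263721096962
dn(u+v) = (dn u·dn v − m·sn u·sn v·cn u·cn v)/D = 0.9984938402179793/0.9997263721096962 = 0.9987671307608742

dn(u+v)=0.99876713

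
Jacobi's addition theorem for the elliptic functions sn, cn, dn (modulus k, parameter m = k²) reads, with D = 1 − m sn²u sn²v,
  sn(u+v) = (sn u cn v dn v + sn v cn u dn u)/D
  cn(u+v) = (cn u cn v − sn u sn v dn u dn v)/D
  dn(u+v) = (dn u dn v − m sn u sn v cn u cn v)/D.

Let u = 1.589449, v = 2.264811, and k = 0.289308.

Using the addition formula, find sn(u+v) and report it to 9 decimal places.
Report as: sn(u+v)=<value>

sn(u+v)=-0.597374776

sn u = 0.9998847656727748, cn u = 0.01518075674992062, dn u = 0.9572461386957206
sn v = 0.8051664052227481, cn v = -0.5930489523645391, dn v = 0.9724908493903348
m = k² = 0.083699118864
D = 1 − m·sn²u·sn²v = 0.9457509570133202
sn(u+v) = (sn u·cn v·dn v + sn v·cn u·dn u)/D = -0.5649677663990563/0.9457509570133202 = -0.5973747763187293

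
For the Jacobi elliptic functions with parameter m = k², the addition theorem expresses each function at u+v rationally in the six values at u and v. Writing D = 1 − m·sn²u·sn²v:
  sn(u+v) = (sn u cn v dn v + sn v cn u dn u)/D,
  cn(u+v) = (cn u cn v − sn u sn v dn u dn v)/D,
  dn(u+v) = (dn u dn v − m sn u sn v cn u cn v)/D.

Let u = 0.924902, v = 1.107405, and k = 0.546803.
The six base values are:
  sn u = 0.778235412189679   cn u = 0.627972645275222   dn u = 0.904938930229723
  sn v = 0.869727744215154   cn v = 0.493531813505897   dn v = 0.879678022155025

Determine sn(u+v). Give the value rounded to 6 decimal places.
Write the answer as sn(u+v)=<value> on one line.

sn(u+v)=0.964189

m = k² = 0.298993520809
D = 1 − m·sn²u·sn²v = 0.8630221317425119
sn(u+v) = (sn u·cn v·dn v + sn v·cn u·dn u)/D = 0.8321163766369184/0.8630221317425119 = 0.9641889194160151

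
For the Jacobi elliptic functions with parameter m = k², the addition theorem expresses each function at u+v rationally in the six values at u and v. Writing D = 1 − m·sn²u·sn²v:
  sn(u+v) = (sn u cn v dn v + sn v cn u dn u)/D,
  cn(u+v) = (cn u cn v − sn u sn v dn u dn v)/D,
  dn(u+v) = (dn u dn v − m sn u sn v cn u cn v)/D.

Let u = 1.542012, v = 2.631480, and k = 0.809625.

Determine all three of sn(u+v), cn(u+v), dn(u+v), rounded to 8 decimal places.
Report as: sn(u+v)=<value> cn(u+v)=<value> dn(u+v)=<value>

sn u = 0.9599308639589305, cn u = 0.280236929077988, dn u = 0.6292733826770663
sn v = 0.9297883974274976, cn v = -0.3680944661485769, dn v = 0.6582722651618347
m = k² = 0.655492640625
D = 1 − m·sn²u·sn²v = 0.4778251196336134
sn(u+v) = (sn u·cn v·dn v + sn v·cn u·dn u)/D = -0.06863324050148774/0.4778251196336134 = -0.1436367358713044
cn(u+v) = (cn u·cn v − sn u·sn v·dn u·dn v)/D = -0.4728703027798869/0.4778251196336134 = -0.9896304805876975
dn(u+v) = (dn u·dn v − m·sn u·sn v·cn u·cn v)/D = 0.4745831145794014/0.4778251196336134 = 0.9932150803275101

sn(u+v)=-0.14363674 cn(u+v)=-0.98963048 dn(u+v)=0.99321508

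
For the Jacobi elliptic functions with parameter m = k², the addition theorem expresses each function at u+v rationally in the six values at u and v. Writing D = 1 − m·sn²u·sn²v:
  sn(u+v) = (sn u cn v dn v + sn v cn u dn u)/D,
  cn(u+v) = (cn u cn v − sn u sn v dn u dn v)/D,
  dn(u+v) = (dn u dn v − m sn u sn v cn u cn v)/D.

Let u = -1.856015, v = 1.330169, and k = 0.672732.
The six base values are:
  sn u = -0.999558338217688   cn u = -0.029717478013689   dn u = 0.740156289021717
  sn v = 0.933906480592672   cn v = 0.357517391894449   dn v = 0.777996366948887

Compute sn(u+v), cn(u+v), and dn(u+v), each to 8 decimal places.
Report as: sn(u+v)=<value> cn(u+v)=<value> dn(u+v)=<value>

sn(u+v)=-0.49298699 cn(u+v)=0.87003668 dn(u+v)=0.94340316

m = k² = 0.452568343824
D = 1 − m·sn²u·sn²v = 0.6056269369268122
sn(u+v) = (sn u·cn v·dn v + sn v·cn u·dn u)/D = -0.2985661980807252/0.6056269369268122 = -0.4929869856776298
cn(u+v) = (cn u·cn v − sn u·sn v·dn u·dn v)/D = 0.5269176521003772/0.6056269369268122 = 0.8700366842567527
dn(u+v) = (dn u·dn v − m·sn u·sn v·cn u·cn v)/D = 0.5713503666040959/0.6056269369268122 = 0.9434031608688856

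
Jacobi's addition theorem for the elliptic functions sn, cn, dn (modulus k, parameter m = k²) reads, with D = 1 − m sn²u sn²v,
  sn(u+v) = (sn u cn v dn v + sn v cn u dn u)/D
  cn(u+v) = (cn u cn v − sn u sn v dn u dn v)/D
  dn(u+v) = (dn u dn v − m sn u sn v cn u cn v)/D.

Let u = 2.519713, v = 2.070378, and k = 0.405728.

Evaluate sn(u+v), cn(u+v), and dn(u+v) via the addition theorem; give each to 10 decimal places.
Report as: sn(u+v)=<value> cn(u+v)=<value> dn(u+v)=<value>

sn u = 0.6844322897459073, cn u = -0.7290764299805435, dn u = 0.9606697698314918
sn v = 0.9236669706904557, cn v = -0.3831961994272867, dn v = 0.9271228487671287
m = k² = 0.164615209984
D = 1 − m·sn²u·sn²v = 0.9342097148352045
sn(u+v) = (sn u·cn v·dn v + sn v·cn u·dn u)/D = -0.8900961304987584/0.9342097148352045 = -0.952779784200566
cn(u+v) = (cn u·cn v − sn u·sn v·dn u·dn v)/D = -0.2836841020635651/0.9342097148352045 = -0.3036621194991612
dn(u+v) = (dn u·dn v − m·sn u·sn v·cn u·cn v)/D = 0.8615845369188917/0.9342097148352045 = 0.9222603054078453

sn(u+v)=-0.9527797842 cn(u+v)=-0.3036621195 dn(u+v)=0.9222603054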